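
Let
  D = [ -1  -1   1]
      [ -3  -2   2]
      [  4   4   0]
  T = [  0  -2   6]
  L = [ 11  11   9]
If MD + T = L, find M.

M = [[-1, 2, 4]]

MD = L − T = [[11, 13, 3]].
Right-multiplying both sides by D⁻¹ gives M = (L − T)D⁻¹.
D has determinant -4; D⁻¹ = [[2, -1, 0], [-2, 1, 1/4], [1, 0, 1/4]].
M = (L − T)D⁻¹ = [[-1, 2, 4]].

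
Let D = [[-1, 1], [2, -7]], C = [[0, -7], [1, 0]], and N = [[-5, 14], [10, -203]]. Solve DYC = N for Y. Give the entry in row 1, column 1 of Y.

Y = D⁻¹NC⁻¹ (apply D⁻¹ on the left and C⁻¹ on the right).
det D = 5, so D⁻¹ = [[-7/5, -1/5], [-2/5, -1/5]].
C has determinant 7; C⁻¹ = [[0, 1], [-1/7, 0]].
D⁻¹N = [[5, 21], [0, 35]].
Y = (D⁻¹N)C⁻¹ = [[-3, 5], [-5, 0]].

-3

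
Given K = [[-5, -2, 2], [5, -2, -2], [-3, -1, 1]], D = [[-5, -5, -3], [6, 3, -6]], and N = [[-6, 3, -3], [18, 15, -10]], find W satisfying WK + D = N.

WK = N − D = [[-1, 8, 0], [12, 12, -4]].
Right-multiplying both sides by K⁻¹ gives W = (N − D)K⁻¹.
det K = -4; the adjugate gives K⁻¹ = [[1, 0, -2], [-1/4, -1/4, 0], [11/4, -1/4, -5]].
W = (N − D)K⁻¹ = [[-3, -2, 2], [-2, -2, -4]].

W = [[-3, -2, 2], [-2, -2, -4]]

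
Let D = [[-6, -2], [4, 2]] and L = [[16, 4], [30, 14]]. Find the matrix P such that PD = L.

Since D sits to the right of P, P = LD⁻¹.
D has determinant -4; D⁻¹ = [[-1/2, -1/2], [1, 3/2]].
P = LD⁻¹ = [[16, 4], [30, 14]] · [[-1/2, -1/2], [1, 3/2]] = [[-4, -2], [-1, 6]].

P = [[-4, -2], [-1, 6]]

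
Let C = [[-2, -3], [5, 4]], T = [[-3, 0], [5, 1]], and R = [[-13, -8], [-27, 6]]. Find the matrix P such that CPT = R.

Isolating P: multiply by C⁻¹ from the left and T⁻¹ from the right, so P = C⁻¹RT⁻¹.
C has determinant 7; C⁻¹ = [[4/7, 3/7], [-5/7, -2/7]].
det T = -3; the adjugate gives T⁻¹ = [[-1/3, 0], [5/3, 1]].
C⁻¹R = [[-19, -2], [17, 4]].
P = (C⁻¹R)T⁻¹ = [[3, -2], [1, 4]].

P = [[3, -2], [1, 4]]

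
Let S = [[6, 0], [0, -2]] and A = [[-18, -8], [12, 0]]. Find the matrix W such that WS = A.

Since S sits to the right of W, W = AS⁻¹.
det S = -12, so S⁻¹ = [[1/6, 0], [0, -1/2]].
W = AS⁻¹ = [[-18, -8], [12, 0]] · [[1/6, 0], [0, -1/2]] = [[-3, 4], [2, 0]].

W = [[-3, 4], [2, 0]]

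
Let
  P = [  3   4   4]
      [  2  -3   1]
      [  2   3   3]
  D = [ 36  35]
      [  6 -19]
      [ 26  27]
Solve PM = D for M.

M = [[4, -3], [2, 6], [4, 5]]

Since P multiplies M on the left, M = P⁻¹D.
det P = -4, so P⁻¹ = [[3, 0, -4], [1, -1/4, -5/4], [-3, 1/4, 17/4]].
M = P⁻¹D = [[3, 0, -4], [1, -1/4, -5/4], [-3, 1/4, 17/4]] · [[36, 35], [6, -19], [26, 27]] = [[4, -3], [2, 6], [4, 5]].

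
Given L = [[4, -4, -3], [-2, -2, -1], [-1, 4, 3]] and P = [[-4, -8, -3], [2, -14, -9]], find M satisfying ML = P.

Since L sits to the right of M, M = PL⁻¹.
L has determinant -6; L⁻¹ = [[1/3, 0, 1/3], [-7/6, -3/2, -5/3], [5/3, 2, 8/3]].
M = PL⁻¹ = [[-4, -8, -3], [2, -14, -9]] · [[1/3, 0, 1/3], [-7/6, -3/2, -5/3], [5/3, 2, 8/3]] = [[3, 6, 4], [2, 3, 0]].

M = [[3, 6, 4], [2, 3, 0]]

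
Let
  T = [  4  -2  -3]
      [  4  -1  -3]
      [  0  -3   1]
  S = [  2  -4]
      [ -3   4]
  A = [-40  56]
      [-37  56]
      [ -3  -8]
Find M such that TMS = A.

Isolating M: multiply by T⁻¹ from the left and S⁻¹ from the right, so M = T⁻¹AS⁻¹.
det T = 4, so T⁻¹ = [[-5/2, 11/4, 3/4], [-1, 1, 0], [-3, 3, 1]].
det S = -4, so S⁻¹ = [[-1, -1], [-3/4, -1/2]].
T⁻¹A = [[-4, 8], [3, 0], [6, -8]].
M = (T⁻¹A)S⁻¹ = [[-2, 0], [-3, -3], [0, -2]].

M = [[-2, 0], [-3, -3], [0, -2]]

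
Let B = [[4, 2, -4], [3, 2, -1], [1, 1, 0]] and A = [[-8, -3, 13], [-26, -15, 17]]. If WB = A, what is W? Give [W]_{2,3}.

Right-multiplying both sides by B⁻¹ gives W = AB⁻¹.
det B = -2, so B⁻¹ = [[-1/2, 2, -3], [1/2, -2, 4], [-1/2, 1, -1]].
W = AB⁻¹ = [[-8, -3, 13], [-26, -15, 17]] · [[-1/2, 2, -3], [1/2, -2, 4], [-1/2, 1, -1]] = [[-4, 3, -1], [-3, -5, 1]].

1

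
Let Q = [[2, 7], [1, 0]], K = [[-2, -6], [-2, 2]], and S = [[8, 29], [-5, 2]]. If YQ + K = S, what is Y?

YQ = S − K = [[10, 35], [-3, 0]].
Since Q sits to the right of Y, Y = (S − K)Q⁻¹.
Q has determinant -7; Q⁻¹ = [[0, 1], [1/7, -2/7]].
Y = (S − K)Q⁻¹ = [[5, 0], [0, -3]].

Y = [[5, 0], [0, -3]]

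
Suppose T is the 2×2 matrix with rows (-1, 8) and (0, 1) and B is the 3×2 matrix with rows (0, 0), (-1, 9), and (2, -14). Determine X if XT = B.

Right-multiplying both sides by T⁻¹ gives X = BT⁻¹.
det T = -1, so T⁻¹ = [[-1, 8], [0, 1]].
X = BT⁻¹ = [[0, 0], [-1, 9], [2, -14]] · [[-1, 8], [0, 1]] = [[0, 0], [1, 1], [-2, 2]].

X = [[0, 0], [1, 1], [-2, 2]]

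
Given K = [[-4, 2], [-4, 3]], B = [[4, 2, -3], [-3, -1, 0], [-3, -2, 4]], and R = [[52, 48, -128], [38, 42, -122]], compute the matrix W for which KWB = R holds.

Isolating W: multiply by K⁻¹ from the left and B⁻¹ from the right, so W = K⁻¹RB⁻¹.
det K = -4; the adjugate gives K⁻¹ = [[-3/4, 1/2], [-1, 1]].
det B = -1, so B⁻¹ = [[4, 2, 3], [-12, -7, -9], [-3, -2, -2]].
K⁻¹R = [[-20, -15, 35], [-14, -6, 6]].
W = (K⁻¹R)B⁻¹ = [[-5, -5, 5], [-2, 2, 0]].

W = [[-5, -5, 5], [-2, 2, 0]]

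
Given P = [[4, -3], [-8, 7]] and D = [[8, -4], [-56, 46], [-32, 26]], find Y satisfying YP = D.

Y = [[6, 2], [-6, 4], [-4, 2]]

Right-multiplying both sides by P⁻¹ gives Y = DP⁻¹.
P has determinant 4; P⁻¹ = [[7/4, 3/4], [2, 1]].
Y = DP⁻¹ = [[8, -4], [-56, 46], [-32, 26]] · [[7/4, 3/4], [2, 1]] = [[6, 2], [-6, 4], [-4, 2]].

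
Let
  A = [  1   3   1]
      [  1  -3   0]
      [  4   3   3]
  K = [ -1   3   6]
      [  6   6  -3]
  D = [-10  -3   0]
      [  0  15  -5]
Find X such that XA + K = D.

X = [[-3, -2, -1], [1, -3, -1]]

XA = D − K = [[-9, -6, -6], [-6, 9, -2]].
A is on the right of X, so right-multiply by A⁻¹: X = (D − K)A⁻¹.
det A = -3; the adjugate gives A⁻¹ = [[3, 2, -1], [1, 1/3, -1/3], [-5, -3, 2]].
X = (D − K)A⁻¹ = [[-3, -2, -1], [1, -3, -1]].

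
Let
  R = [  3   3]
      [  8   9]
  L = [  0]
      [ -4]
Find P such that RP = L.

R is on the left of P, so left-multiply by R⁻¹: P = R⁻¹L.
R has determinant 3; R⁻¹ = [[3, -1], [-8/3, 1]].
P = R⁻¹L = [[3, -1], [-8/3, 1]] · [[0], [-4]] = [[4], [-4]].

P = [[4], [-4]]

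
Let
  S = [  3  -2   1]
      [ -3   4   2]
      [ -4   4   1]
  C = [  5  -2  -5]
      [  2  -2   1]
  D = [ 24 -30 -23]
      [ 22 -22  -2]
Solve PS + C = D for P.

P = [[-4, -5, -4], [4, -4, 1]]

PS = D − C = [[19, -28, -18], [20, -20, -3]].
S is on the right of P, so right-multiply by S⁻¹: P = (D − C)S⁻¹.
det S = 2, so S⁻¹ = [[-2, 3, -4], [-5/2, 7/2, -9/2], [2, -2, 3]].
P = (D − C)S⁻¹ = [[-4, -5, -4], [4, -4, 1]].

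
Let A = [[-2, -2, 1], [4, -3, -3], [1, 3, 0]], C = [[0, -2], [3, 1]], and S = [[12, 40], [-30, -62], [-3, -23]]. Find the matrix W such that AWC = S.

W = A⁻¹SC⁻¹ (apply A⁻¹ on the left and C⁻¹ on the right).
A has determinant 3; A⁻¹ = [[3, 1, 3], [-1, -1/3, -2/3], [5, 4/3, 14/3]].
det C = 6; the adjugate gives C⁻¹ = [[1/6, 1/3], [-1/2, 0]].
A⁻¹S = [[-3, -11], [0, -4], [6, 10]].
W = (A⁻¹S)C⁻¹ = [[5, -1], [2, 0], [-4, 2]].

W = [[5, -1], [2, 0], [-4, 2]]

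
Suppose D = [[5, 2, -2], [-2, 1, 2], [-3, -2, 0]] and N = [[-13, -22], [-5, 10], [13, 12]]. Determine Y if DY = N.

Y = [[-1, -4], [-5, 0], [-1, 1]]

Since D multiplies Y on the left, Y = D⁻¹N.
det D = -6, so D⁻¹ = [[-2/3, -2/3, -1], [1, 1, 1], [-7/6, -2/3, -3/2]].
Y = D⁻¹N = [[-2/3, -2/3, -1], [1, 1, 1], [-7/6, -2/3, -3/2]] · [[-13, -22], [-5, 10], [13, 12]] = [[-1, -4], [-5, 0], [-1, 1]].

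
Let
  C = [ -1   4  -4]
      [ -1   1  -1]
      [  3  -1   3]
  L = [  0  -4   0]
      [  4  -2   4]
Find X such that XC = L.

X = [[0, -6, -2], [0, -1, 1]]

Since C sits to the right of X, X = LC⁻¹.
C has determinant 6; C⁻¹ = [[1/3, -4/3, 0], [0, 3/2, 1/2], [-1/3, 11/6, 1/2]].
X = LC⁻¹ = [[0, -4, 0], [4, -2, 4]] · [[1/3, -4/3, 0], [0, 3/2, 1/2], [-1/3, 11/6, 1/2]] = [[0, -6, -2], [0, -1, 1]].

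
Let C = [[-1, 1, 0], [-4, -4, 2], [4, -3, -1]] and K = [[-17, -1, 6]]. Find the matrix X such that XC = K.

Right-multiplying both sides by C⁻¹ gives X = KC⁻¹.
C has determinant -6; C⁻¹ = [[-5/3, -1/6, -1/3], [-2/3, -1/6, -1/3], [-14/3, -1/6, -4/3]].
X = KC⁻¹ = [[-17, -1, 6]] · [[-5/3, -1/6, -1/3], [-2/3, -1/6, -1/3], [-14/3, -1/6, -4/3]] = [[1, 2, -2]].

X = [[1, 2, -2]]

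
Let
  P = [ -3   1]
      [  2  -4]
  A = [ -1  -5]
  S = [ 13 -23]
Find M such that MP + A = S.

MP = S − A = [[14, -18]].
P is on the right of M, so right-multiply by P⁻¹: M = (S − A)P⁻¹.
det P = 10; the adjugate gives P⁻¹ = [[-2/5, -1/10], [-1/5, -3/10]].
M = (S − A)P⁻¹ = [[-2, 4]].

M = [[-2, 4]]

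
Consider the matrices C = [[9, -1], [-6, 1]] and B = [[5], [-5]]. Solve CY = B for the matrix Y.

Y = [[0], [-5]]

C is on the left of Y, so left-multiply by C⁻¹: Y = C⁻¹B.
det C = 3; the adjugate gives C⁻¹ = [[1/3, 1/3], [2, 3]].
Y = C⁻¹B = [[1/3, 1/3], [2, 3]] · [[5], [-5]] = [[0], [-5]].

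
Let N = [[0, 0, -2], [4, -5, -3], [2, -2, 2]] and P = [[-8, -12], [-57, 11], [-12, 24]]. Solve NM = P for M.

M = [[-5, 1], [5, -5], [4, 6]]

N is on the left of M, so left-multiply by N⁻¹: M = N⁻¹P.
det N = -4; the adjugate gives N⁻¹ = [[4, -1, 5/2], [7/2, -1, 2], [-1/2, 0, 0]].
M = N⁻¹P = [[4, -1, 5/2], [7/2, -1, 2], [-1/2, 0, 0]] · [[-8, -12], [-57, 11], [-12, 24]] = [[-5, 1], [5, -5], [4, 6]].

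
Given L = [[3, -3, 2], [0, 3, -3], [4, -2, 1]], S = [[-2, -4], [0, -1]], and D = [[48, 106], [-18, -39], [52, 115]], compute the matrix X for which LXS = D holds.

X = L⁻¹DS⁻¹ (apply L⁻¹ on the left and S⁻¹ on the right).
det L = 3; the adjugate gives L⁻¹ = [[-1, -1/3, 1], [-4, -5/3, 3], [-4, -2, 3]].
det S = 2, so S⁻¹ = [[-1/2, 2], [0, -1]].
L⁻¹D = [[10, 22], [-6, -14], [0, -1]].
X = (L⁻¹D)S⁻¹ = [[-5, -2], [3, 2], [0, 1]].

X = [[-5, -2], [3, 2], [0, 1]]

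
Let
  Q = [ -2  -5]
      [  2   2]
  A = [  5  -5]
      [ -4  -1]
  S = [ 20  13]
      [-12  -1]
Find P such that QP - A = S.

P = [[-5, 1], [-3, -2]]

QP = S + A = [[25, 8], [-16, -2]].
Q is on the left of P, so left-multiply by Q⁻¹: P = Q⁻¹(S + A).
det Q = 6, so Q⁻¹ = [[1/3, 5/6], [-1/3, -1/3]].
P = Q⁻¹(S + A) = [[-5, 1], [-3, -2]].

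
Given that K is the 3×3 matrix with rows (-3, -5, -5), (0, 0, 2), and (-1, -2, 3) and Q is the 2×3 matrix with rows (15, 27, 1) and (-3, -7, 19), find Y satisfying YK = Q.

K is on the right of Y, so right-multiply by K⁻¹: Y = QK⁻¹.
K has determinant -2; K⁻¹ = [[-2, -25/2, 5], [1, 7, -3], [0, 1/2, 0]].
Y = QK⁻¹ = [[15, 27, 1], [-3, -7, 19]] · [[-2, -25/2, 5], [1, 7, -3], [0, 1/2, 0]] = [[-3, 2, -6], [-1, -2, 6]].

Y = [[-3, 2, -6], [-1, -2, 6]]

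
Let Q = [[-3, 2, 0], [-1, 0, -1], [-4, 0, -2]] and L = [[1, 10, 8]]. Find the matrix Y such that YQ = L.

Right-multiplying both sides by Q⁻¹ gives Y = LQ⁻¹.
det Q = 4; the adjugate gives Q⁻¹ = [[0, 1, -1/2], [1/2, 3/2, -3/4], [0, -2, 1/2]].
Y = LQ⁻¹ = [[1, 10, 8]] · [[0, 1, -1/2], [1/2, 3/2, -3/4], [0, -2, 1/2]] = [[5, 0, -4]].

Y = [[5, 0, -4]]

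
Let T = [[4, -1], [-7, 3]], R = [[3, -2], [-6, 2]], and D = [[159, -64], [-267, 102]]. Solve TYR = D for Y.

Left-multiply by T⁻¹ and right-multiply by R⁻¹: Y = T⁻¹DR⁻¹.
det T = 5, so T⁻¹ = [[3/5, 1/5], [7/5, 4/5]].
R has determinant -6; R⁻¹ = [[-1/3, -1/3], [-1, -1/2]].
T⁻¹D = [[42, -18], [9, -8]].
Y = (T⁻¹D)R⁻¹ = [[4, -5], [5, 1]].

Y = [[4, -5], [5, 1]]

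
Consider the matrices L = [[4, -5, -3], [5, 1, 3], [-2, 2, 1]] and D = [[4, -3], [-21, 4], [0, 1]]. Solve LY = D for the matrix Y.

Since L multiplies Y on the left, Y = L⁻¹D.
det L = -1; the adjugate gives L⁻¹ = [[5, 1, 12], [11, 2, 27], [-12, -2, -29]].
Y = L⁻¹D = [[5, 1, 12], [11, 2, 27], [-12, -2, -29]] · [[4, -3], [-21, 4], [0, 1]] = [[-1, 1], [2, 2], [-6, -1]].

Y = [[-1, 1], [2, 2], [-6, -1]]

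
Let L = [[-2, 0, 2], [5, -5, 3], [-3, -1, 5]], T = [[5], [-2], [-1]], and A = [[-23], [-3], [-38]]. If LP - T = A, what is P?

LP = A + T = [[-18], [-5], [-39]].
Since L multiplies P on the left, P = L⁻¹(A + T).
det L = 4, so L⁻¹ = [[-11/2, -1/2, 5/2], [-17/2, -1, 4], [-5, -1/2, 5/2]].
P = L⁻¹(A + T) = [[4], [2], [-5]].

P = [[4], [2], [-5]]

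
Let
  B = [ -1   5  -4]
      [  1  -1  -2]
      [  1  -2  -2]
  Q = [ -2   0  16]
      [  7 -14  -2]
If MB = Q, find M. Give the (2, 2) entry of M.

Since B sits to the right of M, M = QB⁻¹.
det B = 6; the adjugate gives B⁻¹ = [[-1/3, 3, -7/3], [0, 1, -1], [-1/6, 1/2, -2/3]].
M = QB⁻¹ = [[-2, 0, 16], [7, -14, -2]] · [[-1/3, 3, -7/3], [0, 1, -1], [-1/6, 1/2, -2/3]] = [[-2, 2, -6], [-2, 6, -1]].

6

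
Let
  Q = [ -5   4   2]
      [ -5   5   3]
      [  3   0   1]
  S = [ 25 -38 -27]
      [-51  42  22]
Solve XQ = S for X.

Q is on the right of X, so right-multiply by Q⁻¹: X = SQ⁻¹.
Q has determinant 1; Q⁻¹ = [[5, -4, 2], [14, -11, 5], [-15, 12, -5]].
X = SQ⁻¹ = [[25, -38, -27], [-51, 42, 22]] · [[5, -4, 2], [14, -11, 5], [-15, 12, -5]] = [[-2, -6, -5], [3, 6, -2]].

X = [[-2, -6, -5], [3, 6, -2]]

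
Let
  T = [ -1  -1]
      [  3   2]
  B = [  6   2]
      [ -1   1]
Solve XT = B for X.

T is on the right of X, so right-multiply by T⁻¹: X = BT⁻¹.
det T = 1, so T⁻¹ = [[2, 1], [-3, -1]].
X = BT⁻¹ = [[6, 2], [-1, 1]] · [[2, 1], [-3, -1]] = [[6, 4], [-5, -2]].

X = [[6, 4], [-5, -2]]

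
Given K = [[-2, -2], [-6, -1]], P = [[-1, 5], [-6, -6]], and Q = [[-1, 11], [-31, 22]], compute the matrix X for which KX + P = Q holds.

KX = Q − P = [[0, 6], [-25, 28]].
K is on the left of X, so left-multiply by K⁻¹: X = K⁻¹(Q − P).
det K = -10; the adjugate gives K⁻¹ = [[1/10, -1/5], [-3/5, 1/5]].
X = K⁻¹(Q − P) = [[5, -5], [-5, 2]].

X = [[5, -5], [-5, 2]]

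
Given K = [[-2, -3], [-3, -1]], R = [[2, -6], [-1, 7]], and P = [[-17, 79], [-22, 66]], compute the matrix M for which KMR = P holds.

M = [[4, 1], [-1, -3]]

M = K⁻¹PR⁻¹ (apply K⁻¹ on the left and R⁻¹ on the right).
det K = -7; the adjugate gives K⁻¹ = [[1/7, -3/7], [-3/7, 2/7]].
det R = 8, so R⁻¹ = [[7/8, 3/4], [1/8, 1/4]].
K⁻¹P = [[7, -17], [1, -15]].
M = (K⁻¹P)R⁻¹ = [[4, 1], [-1, -3]].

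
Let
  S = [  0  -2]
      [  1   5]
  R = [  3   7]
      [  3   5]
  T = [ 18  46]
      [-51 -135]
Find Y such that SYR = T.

Y = [[-5, 3], [-4, 1]]

Y = S⁻¹TR⁻¹ (apply S⁻¹ on the left and R⁻¹ on the right).
det S = 2; the adjugate gives S⁻¹ = [[5/2, 1], [-1/2, 0]].
det R = -6, so R⁻¹ = [[-5/6, 7/6], [1/2, -1/2]].
S⁻¹T = [[-6, -20], [-9, -23]].
Y = (S⁻¹T)R⁻¹ = [[-5, 3], [-4, 1]].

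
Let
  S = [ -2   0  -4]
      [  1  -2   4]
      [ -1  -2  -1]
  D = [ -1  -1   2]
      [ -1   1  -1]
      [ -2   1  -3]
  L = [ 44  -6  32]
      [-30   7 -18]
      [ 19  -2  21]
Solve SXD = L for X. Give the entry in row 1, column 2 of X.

-3

X = S⁻¹LD⁻¹ (apply S⁻¹ on the left and D⁻¹ on the right).
det S = -4; the adjugate gives S⁻¹ = [[-5/2, -2, 2], [3/4, 1/2, -1], [1, 1, -1]].
det D = 5; the adjugate gives D⁻¹ = [[-2/5, -1/5, -1/5], [-1/5, 7/5, -3/5], [1/5, 3/5, -2/5]].
S⁻¹L = [[-12, -3, -2], [-1, 1, -6], [-5, 3, -7]].
X = (S⁻¹L)D⁻¹ = [[5, -3, 5], [-1, -2, 2], [0, 1, 2]].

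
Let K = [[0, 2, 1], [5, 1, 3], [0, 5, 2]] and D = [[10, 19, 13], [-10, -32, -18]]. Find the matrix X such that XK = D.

K is on the right of X, so right-multiply by K⁻¹: X = DK⁻¹.
det K = 5, so K⁻¹ = [[-13/5, 1/5, 1], [-2, 0, 1], [5, 0, -2]].
X = DK⁻¹ = [[10, 19, 13], [-10, -32, -18]] · [[-13/5, 1/5, 1], [-2, 0, 1], [5, 0, -2]] = [[1, 2, 3], [0, -2, -6]].

X = [[1, 2, 3], [0, -2, -6]]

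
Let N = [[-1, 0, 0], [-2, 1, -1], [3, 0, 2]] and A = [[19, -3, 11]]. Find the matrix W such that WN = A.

W = [[-1, -3, 4]]

Since N sits to the right of W, W = AN⁻¹.
det N = -2; the adjugate gives N⁻¹ = [[-1, 0, 0], [-1/2, 1, 1/2], [3/2, 0, 1/2]].
W = AN⁻¹ = [[19, -3, 11]] · [[-1, 0, 0], [-1/2, 1, 1/2], [3/2, 0, 1/2]] = [[-1, -3, 4]].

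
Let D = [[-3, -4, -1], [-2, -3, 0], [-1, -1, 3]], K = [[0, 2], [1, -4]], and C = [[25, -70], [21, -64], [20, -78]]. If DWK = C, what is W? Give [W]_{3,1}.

-1

W = D⁻¹CK⁻¹ (apply D⁻¹ on the left and K⁻¹ on the right).
det D = 4, so D⁻¹ = [[-9/4, 13/4, -3/4], [3/2, -5/2, 1/2], [-1/4, 1/4, 1/4]].
K has determinant -2; K⁻¹ = [[2, 1], [1/2, 0]].
D⁻¹C = [[-3, 8], [-5, 16], [4, -18]].
W = (D⁻¹C)K⁻¹ = [[-2, -3], [-2, -5], [-1, 4]].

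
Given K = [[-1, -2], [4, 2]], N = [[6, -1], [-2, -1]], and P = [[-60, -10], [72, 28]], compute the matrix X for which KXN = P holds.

X = [[-1, -5], [3, -5]]

X = K⁻¹PN⁻¹ (apply K⁻¹ on the left and N⁻¹ on the right).
det K = 6; the adjugate gives K⁻¹ = [[1/3, 1/3], [-2/3, -1/6]].
det N = -8; the adjugate gives N⁻¹ = [[1/8, -1/8], [-1/4, -3/4]].
K⁻¹P = [[4, 6], [28, 2]].
X = (K⁻¹P)N⁻¹ = [[-1, -5], [3, -5]].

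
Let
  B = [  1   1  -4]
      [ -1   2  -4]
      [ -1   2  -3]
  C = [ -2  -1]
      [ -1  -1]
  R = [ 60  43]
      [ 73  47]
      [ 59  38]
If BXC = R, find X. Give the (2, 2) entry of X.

Isolating X: multiply by B⁻¹ from the left and C⁻¹ from the right, so X = B⁻¹RC⁻¹.
det B = 3; the adjugate gives B⁻¹ = [[2/3, -5/3, 4/3], [1/3, -7/3, 8/3], [0, -1, 1]].
det C = 1; the adjugate gives C⁻¹ = [[-1, 1], [1, -2]].
B⁻¹R = [[-3, 1], [7, 6], [-14, -9]].
X = (B⁻¹R)C⁻¹ = [[4, -5], [-1, -5], [5, 4]].

-5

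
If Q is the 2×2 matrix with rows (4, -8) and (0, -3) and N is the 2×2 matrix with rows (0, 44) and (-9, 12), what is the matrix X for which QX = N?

X = [[6, 3], [3, -4]]

Since Q multiplies X on the left, X = Q⁻¹N.
det Q = -12; the adjugate gives Q⁻¹ = [[1/4, -2/3], [0, -1/3]].
X = Q⁻¹N = [[1/4, -2/3], [0, -1/3]] · [[0, 44], [-9, 12]] = [[6, 3], [3, -4]].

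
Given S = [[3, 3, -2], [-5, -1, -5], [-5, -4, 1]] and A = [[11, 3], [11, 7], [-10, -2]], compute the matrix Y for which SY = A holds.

Since S multiplies Y on the left, Y = S⁻¹A.
det S = -3; the adjugate gives S⁻¹ = [[7, -5/3, 17/3], [-10, 7/3, -25/3], [-5, 1, -4]].
Y = S⁻¹A = [[7, -5/3, 17/3], [-10, 7/3, -25/3], [-5, 1, -4]] · [[11, 3], [11, 7], [-10, -2]] = [[2, -2], [-1, 3], [-4, 0]].

Y = [[2, -2], [-1, 3], [-4, 0]]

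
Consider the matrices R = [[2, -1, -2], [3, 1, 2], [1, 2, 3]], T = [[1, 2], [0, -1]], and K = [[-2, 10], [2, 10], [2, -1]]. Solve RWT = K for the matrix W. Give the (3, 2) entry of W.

Isolating W: multiply by R⁻¹ from the left and T⁻¹ from the right, so W = R⁻¹KT⁻¹.
det R = -5, so R⁻¹ = [[1/5, 1/5, 0], [7/5, -8/5, 2], [-1, 1, -1]].
T has determinant -1; T⁻¹ = [[1, 2], [0, -1]].
R⁻¹K = [[0, 4], [-2, -4], [2, 1]].
W = (R⁻¹K)T⁻¹ = [[0, -4], [-2, 0], [2, 3]].

3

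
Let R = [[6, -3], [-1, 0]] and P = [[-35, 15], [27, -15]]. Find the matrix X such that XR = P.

X = [[-5, 5], [5, 3]]

Right-multiplying both sides by R⁻¹ gives X = PR⁻¹.
R has determinant -3; R⁻¹ = [[0, -1], [-1/3, -2]].
X = PR⁻¹ = [[-35, 15], [27, -15]] · [[0, -1], [-1/3, -2]] = [[-5, 5], [5, 3]].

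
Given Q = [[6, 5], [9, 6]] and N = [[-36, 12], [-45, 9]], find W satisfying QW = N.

Since Q multiplies W on the left, W = Q⁻¹N.
Q has determinant -9; Q⁻¹ = [[-2/3, 5/9], [1, -2/3]].
W = Q⁻¹N = [[-2/3, 5/9], [1, -2/3]] · [[-36, 12], [-45, 9]] = [[-1, -3], [-6, 6]].

W = [[-1, -3], [-6, 6]]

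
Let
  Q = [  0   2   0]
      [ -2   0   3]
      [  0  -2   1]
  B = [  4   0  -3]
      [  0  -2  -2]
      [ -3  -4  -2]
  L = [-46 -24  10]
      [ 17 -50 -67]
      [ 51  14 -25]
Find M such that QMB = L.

M = Q⁻¹LB⁻¹ (apply Q⁻¹ on the left and B⁻¹ on the right).
Q has determinant 4; Q⁻¹ = [[3/2, -1/2, 3/2], [1/2, 0, 0], [1, 0, 1]].
B has determinant 2; B⁻¹ = [[-2, 6, -3], [3, -17/2, 4], [-3, 8, -4]].
Q⁻¹L = [[-1, 10, 11], [-23, -12, 5], [5, -10, -15]].
M = (Q⁻¹L)B⁻¹ = [[-1, -3, -1], [-5, 4, 1], [5, -5, 5]].

M = [[-1, -3, -1], [-5, 4, 1], [5, -5, 5]]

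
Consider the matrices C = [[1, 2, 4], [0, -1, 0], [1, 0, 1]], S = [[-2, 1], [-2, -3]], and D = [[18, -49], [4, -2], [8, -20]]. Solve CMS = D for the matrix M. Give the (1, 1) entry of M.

-3

Isolating M: multiply by C⁻¹ from the left and S⁻¹ from the right, so M = C⁻¹DS⁻¹.
det C = 3; the adjugate gives C⁻¹ = [[-1/3, -2/3, 4/3], [0, -1, 0], [1/3, 2/3, -1/3]].
det S = 8; the adjugate gives S⁻¹ = [[-3/8, -1/8], [1/4, -1/4]].
C⁻¹D = [[2, -9], [-4, 2], [6, -11]].
M = (C⁻¹D)S⁻¹ = [[-3, 2], [2, 0], [-5, 2]].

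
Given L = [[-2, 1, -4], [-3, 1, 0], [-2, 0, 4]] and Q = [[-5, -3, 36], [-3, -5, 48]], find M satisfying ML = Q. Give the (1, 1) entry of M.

Since L sits to the right of M, M = QL⁻¹.
det L = -4; the adjugate gives L⁻¹ = [[-1, 1, -1], [-3, 4, -3], [-1/2, 1/2, -1/4]].
M = QL⁻¹ = [[-5, -3, 36], [-3, -5, 48]] · [[-1, 1, -1], [-3, 4, -3], [-1/2, 1/2, -1/4]] = [[-4, 1, 5], [-6, 1, 6]].

-4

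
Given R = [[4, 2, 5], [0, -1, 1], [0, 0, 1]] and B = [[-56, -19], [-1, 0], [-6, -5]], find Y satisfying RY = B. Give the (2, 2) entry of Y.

-5

R is on the left of Y, so left-multiply by R⁻¹: Y = R⁻¹B.
det R = -4; the adjugate gives R⁻¹ = [[1/4, 1/2, -7/4], [0, -1, 1], [0, 0, 1]].
Y = R⁻¹B = [[1/4, 1/2, -7/4], [0, -1, 1], [0, 0, 1]] · [[-56, -19], [-1, 0], [-6, -5]] = [[-4, 4], [-5, -5], [-6, -5]].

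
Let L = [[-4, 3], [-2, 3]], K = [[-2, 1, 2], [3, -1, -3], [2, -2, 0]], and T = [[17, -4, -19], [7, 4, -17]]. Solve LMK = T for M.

Isolating M: multiply by L⁻¹ from the left and K⁻¹ from the right, so M = L⁻¹TK⁻¹.
det L = -6, so L⁻¹ = [[-1/2, 1/2], [-1/3, 2/3]].
K has determinant -2; K⁻¹ = [[3, 2, 1/2], [3, 2, 0], [2, 1, 1/2]].
L⁻¹T = [[-5, 4, 1], [-1, 4, -5]].
M = (L⁻¹T)K⁻¹ = [[-1, -1, -2], [-1, 1, -3]].

M = [[-1, -1, -2], [-1, 1, -3]]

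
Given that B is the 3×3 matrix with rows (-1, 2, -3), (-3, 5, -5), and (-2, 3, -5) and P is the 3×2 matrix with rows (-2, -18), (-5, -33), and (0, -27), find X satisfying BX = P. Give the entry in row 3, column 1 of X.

-1

Left-multiplying both sides by B⁻¹ gives X = B⁻¹P.
B has determinant -3; B⁻¹ = [[10/3, -1/3, -5/3], [5/3, 1/3, -4/3], [-1/3, 1/3, -1/3]].
X = B⁻¹P = [[10/3, -1/3, -5/3], [5/3, 1/3, -4/3], [-1/3, 1/3, -1/3]] · [[-2, -18], [-5, -33], [0, -27]] = [[-5, -4], [-5, -5], [-1, 4]].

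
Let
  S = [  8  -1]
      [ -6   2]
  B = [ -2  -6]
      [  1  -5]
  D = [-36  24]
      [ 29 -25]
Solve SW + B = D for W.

SW = D − B = [[-34, 30], [28, -20]].
Left-multiplying both sides by S⁻¹ gives W = S⁻¹(D − B).
S has determinant 10; S⁻¹ = [[1/5, 1/10], [3/5, 4/5]].
W = S⁻¹(D − B) = [[-4, 4], [2, 2]].

W = [[-4, 4], [2, 2]]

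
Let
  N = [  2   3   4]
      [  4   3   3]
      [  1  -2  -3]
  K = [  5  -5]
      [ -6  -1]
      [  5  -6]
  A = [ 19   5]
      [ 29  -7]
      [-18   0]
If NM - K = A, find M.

M = [[2, -2], [0, -4], [5, 4]]

NM = A + K = [[24, 0], [23, -8], [-13, -6]].
N is on the left of M, so left-multiply by N⁻¹: M = N⁻¹(A + K).
N has determinant -5; N⁻¹ = [[3/5, -1/5, 3/5], [-3, 2, -2], [11/5, -7/5, 6/5]].
M = N⁻¹(A + K) = [[2, -2], [0, -4], [5, 4]].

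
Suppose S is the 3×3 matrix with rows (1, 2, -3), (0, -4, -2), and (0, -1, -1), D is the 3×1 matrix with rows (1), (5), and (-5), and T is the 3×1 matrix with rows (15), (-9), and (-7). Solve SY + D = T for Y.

Y = [[-5], [5], [-3]]

SY = T − D = [[14], [-14], [-2]].
Since S multiplies Y on the left, Y = S⁻¹(T − D).
det S = 2, so S⁻¹ = [[1, 5/2, -8], [0, -1/2, 1], [0, 1/2, -2]].
Y = S⁻¹(T − D) = [[-5], [5], [-3]].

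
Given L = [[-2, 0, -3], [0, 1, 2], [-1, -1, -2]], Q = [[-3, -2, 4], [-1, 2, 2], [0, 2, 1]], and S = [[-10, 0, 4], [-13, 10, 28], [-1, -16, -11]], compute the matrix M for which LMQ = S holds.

M = [[-3, -5, 5], [-1, 4, 4], [3, -3, 4]]

Left-multiply by L⁻¹ and right-multiply by Q⁻¹: M = L⁻¹SQ⁻¹.
det L = -3; the adjugate gives L⁻¹ = [[0, -1, -1], [2/3, -1/3, -4/3], [-1/3, 2/3, 2/3]].
det Q = -4; the adjugate gives Q⁻¹ = [[1/2, -5/2, 3], [-1/4, 3/4, -1/2], [1/2, -3/2, 2]].
L⁻¹S = [[14, 6, -17], [-1, 18, 8], [-6, -4, 10]].
M = (L⁻¹S)Q⁻¹ = [[-3, -5, 5], [-1, 4, 4], [3, -3, 4]].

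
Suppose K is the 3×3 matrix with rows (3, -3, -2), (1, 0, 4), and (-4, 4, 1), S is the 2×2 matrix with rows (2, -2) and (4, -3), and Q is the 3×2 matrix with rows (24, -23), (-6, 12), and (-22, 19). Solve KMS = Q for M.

M = [[5, 2], [5, 1], [-5, 1]]

M = K⁻¹QS⁻¹ (apply K⁻¹ on the left and S⁻¹ on the right).
K has determinant -5; K⁻¹ = [[16/5, 1, 12/5], [17/5, 1, 14/5], [-4/5, 0, -3/5]].
det S = 2, so S⁻¹ = [[-3/2, 1], [-2, 1]].
K⁻¹Q = [[18, -16], [14, -13], [-6, 7]].
M = (K⁻¹Q)S⁻¹ = [[5, 2], [5, 1], [-5, 1]].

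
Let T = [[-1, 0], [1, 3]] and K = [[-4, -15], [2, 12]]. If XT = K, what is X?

X = [[-1, -5], [2, 4]]

Right-multiplying both sides by T⁻¹ gives X = KT⁻¹.
det T = -3; the adjugate gives T⁻¹ = [[-1, 0], [1/3, 1/3]].
X = KT⁻¹ = [[-4, -15], [2, 12]] · [[-1, 0], [1/3, 1/3]] = [[-1, -5], [2, 4]].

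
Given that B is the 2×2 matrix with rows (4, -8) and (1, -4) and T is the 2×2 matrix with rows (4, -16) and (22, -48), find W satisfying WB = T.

Right-multiplying both sides by B⁻¹ gives W = TB⁻¹.
B has determinant -8; B⁻¹ = [[1/2, -1], [1/8, -1/2]].
W = TB⁻¹ = [[4, -16], [22, -48]] · [[1/2, -1], [1/8, -1/2]] = [[0, 4], [5, 2]].

W = [[0, 4], [5, 2]]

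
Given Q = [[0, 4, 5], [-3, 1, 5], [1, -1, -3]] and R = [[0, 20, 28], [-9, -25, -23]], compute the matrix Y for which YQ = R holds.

Y = [[4, -2, -6], [-6, 5, 6]]

Q is on the right of Y, so right-multiply by Q⁻¹: Y = RQ⁻¹.
Q has determinant -6; Q⁻¹ = [[-1/3, -7/6, -5/2], [2/3, 5/6, 5/2], [-1/3, -2/3, -2]].
Y = RQ⁻¹ = [[0, 20, 28], [-9, -25, -23]] · [[-1/3, -7/6, -5/2], [2/3, 5/6, 5/2], [-1/3, -2/3, -2]] = [[4, -2, -6], [-6, 5, 6]].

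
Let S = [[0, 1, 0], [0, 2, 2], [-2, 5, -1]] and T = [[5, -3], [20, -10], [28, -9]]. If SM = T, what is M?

M = [[-4, -2], [5, -3], [5, -2]]

Left-multiplying both sides by S⁻¹ gives M = S⁻¹T.
det S = -4, so S⁻¹ = [[3, -1/4, -1/2], [1, 0, 0], [-1, 1/2, 0]].
M = S⁻¹T = [[3, -1/4, -1/2], [1, 0, 0], [-1, 1/2, 0]] · [[5, -3], [20, -10], [28, -9]] = [[-4, -2], [5, -3], [5, -2]].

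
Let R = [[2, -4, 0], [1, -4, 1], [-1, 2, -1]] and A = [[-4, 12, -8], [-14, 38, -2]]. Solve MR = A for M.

M = [[2, -2, 6], [-6, -5, -3]]

R is on the right of M, so right-multiply by R⁻¹: M = AR⁻¹.
R has determinant 4; R⁻¹ = [[1/2, -1, -1], [0, -1/2, -1/2], [-1/2, 0, -1]].
M = AR⁻¹ = [[-4, 12, -8], [-14, 38, -2]] · [[1/2, -1, -1], [0, -1/2, -1/2], [-1/2, 0, -1]] = [[2, -2, 6], [-6, -5, -3]].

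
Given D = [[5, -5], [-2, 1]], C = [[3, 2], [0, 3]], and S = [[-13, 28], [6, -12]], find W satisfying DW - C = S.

W = [[-4, 3], [-2, -3]]

DW = S + C = [[-10, 30], [6, -9]].
D is on the left of W, so left-multiply by D⁻¹: W = D⁻¹(S + C).
D has determinant -5; D⁻¹ = [[-1/5, -1], [-2/5, -1]].
W = D⁻¹(S + C) = [[-4, 3], [-2, -3]].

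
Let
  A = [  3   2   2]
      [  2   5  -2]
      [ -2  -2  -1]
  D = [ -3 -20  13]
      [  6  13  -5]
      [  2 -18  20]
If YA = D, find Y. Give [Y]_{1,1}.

5

Right-multiplying both sides by A⁻¹ gives Y = DA⁻¹.
det A = -3, so A⁻¹ = [[3, 2/3, 14/3], [-2, -1/3, -10/3], [-2, -2/3, -11/3]].
Y = DA⁻¹ = [[-3, -20, 13], [6, 13, -5], [2, -18, 20]] · [[3, 2/3, 14/3], [-2, -1/3, -10/3], [-2, -2/3, -11/3]] = [[5, -4, 5], [2, 3, 3], [2, -6, -4]].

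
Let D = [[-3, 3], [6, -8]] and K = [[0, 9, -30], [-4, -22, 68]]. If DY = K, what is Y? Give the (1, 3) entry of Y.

6

Left-multiplying both sides by D⁻¹ gives Y = D⁻¹K.
D has determinant 6; D⁻¹ = [[-4/3, -1/2], [-1, -1/2]].
Y = D⁻¹K = [[-4/3, -1/2], [-1, -1/2]] · [[0, 9, -30], [-4, -22, 68]] = [[2, -1, 6], [2, 2, -4]].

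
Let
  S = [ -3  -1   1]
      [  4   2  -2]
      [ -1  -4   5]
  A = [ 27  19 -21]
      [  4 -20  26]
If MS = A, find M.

Since S sits to the right of M, M = AS⁻¹.
det S = -2, so S⁻¹ = [[-1, -1/2, 0], [9, 7, 1], [7, 11/2, 1]].
M = AS⁻¹ = [[27, 19, -21], [4, -20, 26]] · [[-1, -1/2, 0], [9, 7, 1], [7, 11/2, 1]] = [[-3, 4, -2], [-2, 1, 6]].

M = [[-3, 4, -2], [-2, 1, 6]]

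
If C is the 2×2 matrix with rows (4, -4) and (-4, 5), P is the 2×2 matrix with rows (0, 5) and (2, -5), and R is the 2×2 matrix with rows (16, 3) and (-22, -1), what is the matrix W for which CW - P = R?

W = [[0, 4], [-4, 2]]

CW = R + P = [[16, 8], [-20, -6]].
C is on the left of W, so left-multiply by C⁻¹: W = C⁻¹(R + P).
det C = 4; the adjugate gives C⁻¹ = [[5/4, 1], [1, 1]].
W = C⁻¹(R + P) = [[0, 4], [-4, 2]].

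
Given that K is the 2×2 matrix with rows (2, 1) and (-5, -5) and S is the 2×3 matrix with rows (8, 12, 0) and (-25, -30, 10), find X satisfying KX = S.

Left-multiplying both sides by K⁻¹ gives X = K⁻¹S.
K has determinant -5; K⁻¹ = [[1, 1/5], [-1, -2/5]].
X = K⁻¹S = [[1, 1/5], [-1, -2/5]] · [[8, 12, 0], [-25, -30, 10]] = [[3, 6, 2], [2, 0, -4]].

X = [[3, 6, 2], [2, 0, -4]]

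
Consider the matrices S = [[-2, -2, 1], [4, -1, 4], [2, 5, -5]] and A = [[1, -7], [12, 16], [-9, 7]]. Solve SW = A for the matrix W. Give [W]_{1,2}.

Left-multiplying both sides by S⁻¹ gives W = S⁻¹A.
det S = -4, so S⁻¹ = [[15/4, 5/4, 7/4], [-7, -2, -3], [-11/2, -3/2, -5/2]].
W = S⁻¹A = [[15/4, 5/4, 7/4], [-7, -2, -3], [-11/2, -3/2, -5/2]] · [[1, -7], [12, 16], [-9, 7]] = [[3, 6], [-4, -4], [-1, -3]].

6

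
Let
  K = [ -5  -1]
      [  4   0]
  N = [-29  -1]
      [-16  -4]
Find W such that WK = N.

W = [[1, -6], [4, 1]]

K is on the right of W, so right-multiply by K⁻¹: W = NK⁻¹.
det K = 4; the adjugate gives K⁻¹ = [[0, 1/4], [-1, -5/4]].
W = NK⁻¹ = [[-29, -1], [-16, -4]] · [[0, 1/4], [-1, -5/4]] = [[1, -6], [4, 1]].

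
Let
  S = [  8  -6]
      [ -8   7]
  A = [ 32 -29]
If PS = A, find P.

P = [[-1, -5]]

Since S sits to the right of P, P = AS⁻¹.
det S = 8, so S⁻¹ = [[7/8, 3/4], [1, 1]].
P = AS⁻¹ = [[32, -29]] · [[7/8, 3/4], [1, 1]] = [[-1, -5]].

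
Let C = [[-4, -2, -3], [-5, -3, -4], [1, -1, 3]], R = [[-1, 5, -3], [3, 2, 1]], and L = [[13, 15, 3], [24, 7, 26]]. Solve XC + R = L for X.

XC = L − R = [[14, 10, 6], [21, 5, 25]].
C is on the right of X, so right-multiply by C⁻¹: X = (L − R)C⁻¹.
C has determinant 6; C⁻¹ = [[-13/6, 3/2, -1/6], [11/6, -3/2, -1/6], [4/3, -1, 1/3]].
X = (L − R)C⁻¹ = [[-4, 0, -2], [-3, -1, 4]].

X = [[-4, 0, -2], [-3, -1, 4]]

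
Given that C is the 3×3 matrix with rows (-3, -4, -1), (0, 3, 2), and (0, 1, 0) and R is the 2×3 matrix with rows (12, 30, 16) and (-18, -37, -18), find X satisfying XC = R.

X = [[-4, 6, -4], [6, -6, 5]]

Right-multiplying both sides by C⁻¹ gives X = RC⁻¹.
C has determinant 6; C⁻¹ = [[-1/3, -1/6, -5/6], [0, 0, 1], [0, 1/2, -3/2]].
X = RC⁻¹ = [[12, 30, 16], [-18, -37, -18]] · [[-1/3, -1/6, -5/6], [0, 0, 1], [0, 1/2, -3/2]] = [[-4, 6, -4], [6, -6, 5]].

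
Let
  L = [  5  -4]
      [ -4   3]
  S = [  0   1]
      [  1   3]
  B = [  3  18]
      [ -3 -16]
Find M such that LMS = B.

M = L⁻¹BS⁻¹ (apply L⁻¹ on the left and S⁻¹ on the right).
L has determinant -1; L⁻¹ = [[-3, -4], [-4, -5]].
det S = -1, so S⁻¹ = [[-3, 1], [1, 0]].
L⁻¹B = [[3, 10], [3, 8]].
M = (L⁻¹B)S⁻¹ = [[1, 3], [-1, 3]].

M = [[1, 3], [-1, 3]]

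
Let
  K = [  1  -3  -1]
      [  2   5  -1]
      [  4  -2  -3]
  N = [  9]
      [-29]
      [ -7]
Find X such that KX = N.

Left-multiplying both sides by K⁻¹ gives X = K⁻¹N.
det K = 1; the adjugate gives K⁻¹ = [[-17, -7, 8], [2, 1, -1], [-24, -10, 11]].
X = K⁻¹N = [[-17, -7, 8], [2, 1, -1], [-24, -10, 11]] · [[9], [-29], [-7]] = [[-6], [-4], [-3]].

X = [[-6], [-4], [-3]]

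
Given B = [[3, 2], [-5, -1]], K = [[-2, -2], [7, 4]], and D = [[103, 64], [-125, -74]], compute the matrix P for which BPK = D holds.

P = [[0, 3], [-3, 2]]

Left-multiply by B⁻¹ and right-multiply by K⁻¹: P = B⁻¹DK⁻¹.
det B = 7; the adjugate gives B⁻¹ = [[-1/7, -2/7], [5/7, 3/7]].
det K = 6, so K⁻¹ = [[2/3, 1/3], [-7/6, -1/3]].
B⁻¹D = [[21, 12], [20, 14]].
P = (B⁻¹D)K⁻¹ = [[0, 3], [-3, 2]].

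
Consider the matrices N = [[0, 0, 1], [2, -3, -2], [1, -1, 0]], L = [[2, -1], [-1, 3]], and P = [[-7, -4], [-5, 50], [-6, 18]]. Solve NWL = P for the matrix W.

Isolating W: multiply by N⁻¹ from the left and L⁻¹ from the right, so W = N⁻¹PL⁻¹.
det N = 1, so N⁻¹ = [[-2, -1, 3], [-2, -1, 2], [1, 0, 0]].
det L = 5; the adjugate gives L⁻¹ = [[3/5, 1/5], [1/5, 2/5]].
N⁻¹P = [[1, 12], [7, -6], [-7, -4]].
W = (N⁻¹P)L⁻¹ = [[3, 5], [3, -1], [-5, -3]].

W = [[3, 5], [3, -1], [-5, -3]]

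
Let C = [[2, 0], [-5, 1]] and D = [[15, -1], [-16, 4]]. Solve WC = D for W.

W = [[5, -1], [2, 4]]

C is on the right of W, so right-multiply by C⁻¹: W = DC⁻¹.
C has determinant 2; C⁻¹ = [[1/2, 0], [5/2, 1]].
W = DC⁻¹ = [[15, -1], [-16, 4]] · [[1/2, 0], [5/2, 1]] = [[5, -1], [2, 4]].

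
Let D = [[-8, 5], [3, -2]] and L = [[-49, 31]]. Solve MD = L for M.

D is on the right of M, so right-multiply by D⁻¹: M = LD⁻¹.
D has determinant 1; D⁻¹ = [[-2, -5], [-3, -8]].
M = LD⁻¹ = [[-49, 31]] · [[-2, -5], [-3, -8]] = [[5, -3]].

M = [[5, -3]]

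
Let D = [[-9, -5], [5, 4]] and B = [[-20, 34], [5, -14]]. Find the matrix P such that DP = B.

P = [[5, -6], [-5, 4]]

D is on the left of P, so left-multiply by D⁻¹: P = D⁻¹B.
D has determinant -11; D⁻¹ = [[-4/11, -5/11], [5/11, 9/11]].
P = D⁻¹B = [[-4/11, -5/11], [5/11, 9/11]] · [[-20, 34], [5, -14]] = [[5, -6], [-5, 4]].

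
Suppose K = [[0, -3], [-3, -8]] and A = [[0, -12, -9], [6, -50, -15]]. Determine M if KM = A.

Since K multiplies M on the left, M = K⁻¹A.
det K = -9; the adjugate gives K⁻¹ = [[8/9, -1/3], [-1/3, 0]].
M = K⁻¹A = [[8/9, -1/3], [-1/3, 0]] · [[0, -12, -9], [6, -50, -15]] = [[-2, 6, -3], [0, 4, 3]].

M = [[-2, 6, -3], [0, 4, 3]]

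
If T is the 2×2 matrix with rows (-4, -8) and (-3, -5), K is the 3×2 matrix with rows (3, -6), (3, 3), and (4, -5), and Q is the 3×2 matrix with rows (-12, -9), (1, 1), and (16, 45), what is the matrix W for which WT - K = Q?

W = [[0, 3], [2, -4], [-5, 0]]

WT = Q + K = [[-9, -15], [4, 4], [20, 40]].
Since T sits to the right of W, W = (Q + K)T⁻¹.
det T = -4, so T⁻¹ = [[5/4, -2], [-3/4, 1]].
W = (Q + K)T⁻¹ = [[0, 3], [2, -4], [-5, 0]].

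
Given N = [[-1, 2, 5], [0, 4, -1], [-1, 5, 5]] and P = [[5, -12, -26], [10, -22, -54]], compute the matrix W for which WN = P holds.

Since N sits to the right of W, W = PN⁻¹.
det N = -3; the adjugate gives N⁻¹ = [[-25/3, -5, 22/3], [-1/3, 0, 1/3], [-4/3, -1, 4/3]].
W = PN⁻¹ = [[5, -12, -26], [10, -22, -54]] · [[-25/3, -5, 22/3], [-1/3, 0, 1/3], [-4/3, -1, 4/3]] = [[-3, 1, -2], [-4, 4, -6]].

W = [[-3, 1, -2], [-4, 4, -6]]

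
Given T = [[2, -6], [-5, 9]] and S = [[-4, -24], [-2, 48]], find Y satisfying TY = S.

Left-multiplying both sides by T⁻¹ gives Y = T⁻¹S.
T has determinant -12; T⁻¹ = [[-3/4, -1/2], [-5/12, -1/6]].
Y = T⁻¹S = [[-3/4, -1/2], [-5/12, -1/6]] · [[-4, -24], [-2, 48]] = [[4, -6], [2, 2]].

Y = [[4, -6], [2, 2]]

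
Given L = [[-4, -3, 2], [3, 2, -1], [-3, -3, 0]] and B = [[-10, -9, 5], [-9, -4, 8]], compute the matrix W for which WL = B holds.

Right-multiplying both sides by L⁻¹ gives W = BL⁻¹.
det L = -3; the adjugate gives L⁻¹ = [[1, 2, 1/3], [-1, -2, -2/3], [1, 1, -1/3]].
W = BL⁻¹ = [[-10, -9, 5], [-9, -4, 8]] · [[1, 2, 1/3], [-1, -2, -2/3], [1, 1, -1/3]] = [[4, 3, 1], [3, -2, -3]].

W = [[4, 3, 1], [3, -2, -3]]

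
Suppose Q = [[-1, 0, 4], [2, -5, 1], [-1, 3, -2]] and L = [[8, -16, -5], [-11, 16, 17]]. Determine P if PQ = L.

P = [[-1, 5, 3], [4, -5, -3]]

Right-multiplying both sides by Q⁻¹ gives P = LQ⁻¹.
Q has determinant -3; Q⁻¹ = [[-7/3, -4, -20/3], [-1, -2, -3], [-1/3, -1, -5/3]].
P = LQ⁻¹ = [[8, -16, -5], [-11, 16, 17]] · [[-7/3, -4, -20/3], [-1, -2, -3], [-1/3, -1, -5/3]] = [[-1, 5, 3], [4, -5, -3]].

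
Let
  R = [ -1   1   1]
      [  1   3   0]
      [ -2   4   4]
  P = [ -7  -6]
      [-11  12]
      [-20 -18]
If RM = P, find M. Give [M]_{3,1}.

2

R is on the left of M, so left-multiply by R⁻¹: M = R⁻¹P.
R has determinant -6; R⁻¹ = [[-2, 0, 1/2], [2/3, 1/3, -1/6], [-5/3, -1/3, 2/3]].
M = R⁻¹P = [[-2, 0, 1/2], [2/3, 1/3, -1/6], [-5/3, -1/3, 2/3]] · [[-7, -6], [-11, 12], [-20, -18]] = [[4, 3], [-5, 3], [2, -6]].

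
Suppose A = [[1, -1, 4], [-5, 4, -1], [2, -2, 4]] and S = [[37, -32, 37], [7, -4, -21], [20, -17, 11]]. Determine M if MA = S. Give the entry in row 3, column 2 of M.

-3

Since A sits to the right of M, M = SA⁻¹.
A has determinant 4; A⁻¹ = [[7/2, -1, -15/4], [9/2, -1, -19/4], [1/2, 0, -1/4]].
M = SA⁻¹ = [[37, -32, 37], [7, -4, -21], [20, -17, 11]] · [[7/2, -1, -15/4], [9/2, -1, -19/4], [1/2, 0, -1/4]] = [[4, -5, 4], [-4, -3, -2], [-1, -3, 3]].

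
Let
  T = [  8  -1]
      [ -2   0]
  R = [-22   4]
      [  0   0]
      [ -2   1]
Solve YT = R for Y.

T is on the right of Y, so right-multiply by T⁻¹: Y = RT⁻¹.
det T = -2; the adjugate gives T⁻¹ = [[0, -1/2], [-1, -4]].
Y = RT⁻¹ = [[-22, 4], [0, 0], [-2, 1]] · [[0, -1/2], [-1, -4]] = [[-4, -5], [0, 0], [-1, -3]].

Y = [[-4, -5], [0, 0], [-1, -3]]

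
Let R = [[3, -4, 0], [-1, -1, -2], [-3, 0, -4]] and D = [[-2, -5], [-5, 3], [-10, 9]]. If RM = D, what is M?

Left-multiplying both sides by R⁻¹ gives M = R⁻¹D.
det R = 4; the adjugate gives R⁻¹ = [[1, -4, 2], [1/2, -3, 3/2], [-3/4, 3, -7/4]].
M = R⁻¹D = [[1, -4, 2], [1/2, -3, 3/2], [-3/4, 3, -7/4]] · [[-2, -5], [-5, 3], [-10, 9]] = [[-2, 1], [-1, 2], [4, -3]].

M = [[-2, 1], [-1, 2], [4, -3]]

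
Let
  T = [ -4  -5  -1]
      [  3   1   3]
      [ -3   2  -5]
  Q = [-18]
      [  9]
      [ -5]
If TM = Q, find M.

T is on the left of M, so left-multiply by T⁻¹: M = T⁻¹Q.
det T = 5, so T⁻¹ = [[-11/5, -27/5, -14/5], [6/5, 17/5, 9/5], [9/5, 23/5, 11/5]].
M = T⁻¹Q = [[-11/5, -27/5, -14/5], [6/5, 17/5, 9/5], [9/5, 23/5, 11/5]] · [[-18], [9], [-5]] = [[5], [0], [-2]].

M = [[5], [0], [-2]]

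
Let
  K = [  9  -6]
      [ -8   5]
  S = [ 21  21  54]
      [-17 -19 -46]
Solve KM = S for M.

Left-multiplying both sides by K⁻¹ gives M = K⁻¹S.
det K = -3, so K⁻¹ = [[-5/3, -2], [-8/3, -3]].
M = K⁻¹S = [[-5/3, -2], [-8/3, -3]] · [[21, 21, 54], [-17, -19, -46]] = [[-1, 3, 2], [-5, 1, -6]].

M = [[-1, 3, 2], [-5, 1, -6]]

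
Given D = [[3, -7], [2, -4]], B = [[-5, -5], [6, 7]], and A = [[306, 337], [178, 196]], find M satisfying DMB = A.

M = D⁻¹AB⁻¹ (apply D⁻¹ on the left and B⁻¹ on the right).
D has determinant 2; D⁻¹ = [[-2, 7/2], [-1, 3/2]].
det B = -5; the adjugate gives B⁻¹ = [[-7/5, -1], [6/5, 1]].
D⁻¹A = [[11, 12], [-39, -43]].
M = (D⁻¹A)B⁻¹ = [[-1, 1], [3, -4]].

M = [[-1, 1], [3, -4]]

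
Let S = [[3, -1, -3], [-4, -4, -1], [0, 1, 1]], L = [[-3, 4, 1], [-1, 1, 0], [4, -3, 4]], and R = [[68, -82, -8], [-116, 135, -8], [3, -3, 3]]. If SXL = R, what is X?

Isolating X: multiply by S⁻¹ from the left and L⁻¹ from the right, so X = S⁻¹RL⁻¹.
S has determinant -1; S⁻¹ = [[3, 2, 11], [-4, -3, -15], [4, 3, 16]].
det L = 3, so L⁻¹ = [[4/3, -19/3, -1/3], [4/3, -16/3, -1/3], [-1/3, 7/3, 1/3]].
S⁻¹R = [[5, -9, -7], [31, -32, 11], [-28, 29, -8]].
X = (S⁻¹R)L⁻¹ = [[-3, 0, -1], [-5, 0, 4], [4, 4, -3]].

X = [[-3, 0, -1], [-5, 0, 4], [4, 4, -3]]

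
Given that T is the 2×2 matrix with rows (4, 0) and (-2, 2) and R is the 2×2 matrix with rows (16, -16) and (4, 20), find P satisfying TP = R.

Since T multiplies P on the left, P = T⁻¹R.
det T = 8; the adjugate gives T⁻¹ = [[1/4, 0], [1/4, 1/2]].
P = T⁻¹R = [[1/4, 0], [1/4, 1/2]] · [[16, -16], [4, 20]] = [[4, -4], [6, 6]].

P = [[4, -4], [6, 6]]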